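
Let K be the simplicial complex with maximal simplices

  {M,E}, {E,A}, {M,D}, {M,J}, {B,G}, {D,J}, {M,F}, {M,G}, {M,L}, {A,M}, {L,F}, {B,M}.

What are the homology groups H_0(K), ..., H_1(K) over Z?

H_0 = Z,  H_1 = Z^4.

Fix the vertex order A < B < D < E < F < G < J < L < M and write every simplex with vertices in increasing order. Then dim K = 1 and the simplices of K are:

  0-simplices (9): A, B, D, E, F, G, J, L, M
  1-simplices (12): AE, AM, BG, BM, DJ, DM, EM, FL, FM, GM, JM, LM

giving chain groups C_0 ≅ Z^9, C_1 ≅ Z^12.

Boundary ∂_1: C_1 → C_0 sends each edge [p,q] (with p < q) to q − p. For instance
  ∂JM = M − J.
The resulting 9×12 matrix has rank 8, and its Smith normal form has invariant factors (1,1,1,1,1,1,1,1).

Computing H_k = (kernel of ∂_k) / (image of ∂_{k+1}):

  H_0: rank C_0 − rank ∂_1 = 9 − 8 = 1, and the invariant factors of ∂_1 are all 1, so H_0 ≅ Z.
  H_1: rank ker ∂_1 − rank ∂_2 = (12 − 8) − 0 = 4, and there is no ∂_2, so H_1 ≅ Z^4.

As a check, the Euler characteristic is 9 − 12 = -3, which agrees with 1 − 4 = -3.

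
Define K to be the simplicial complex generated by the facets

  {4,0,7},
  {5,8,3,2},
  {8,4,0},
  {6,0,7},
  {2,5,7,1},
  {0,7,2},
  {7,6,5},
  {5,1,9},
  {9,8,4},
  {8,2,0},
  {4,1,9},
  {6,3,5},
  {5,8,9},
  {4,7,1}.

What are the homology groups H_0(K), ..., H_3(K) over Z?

We work with the vertex ordering 0 < 1 < 2 < 3 < 4 < 5 < 6 < 7 < 8 < 9. The simplices of K, each written with vertices in increasing order, are:

  0-simplices (10): [0], [1], [2], [3], [4], [5], [6], [7], [8], [9]
  1-simplices (26): (26 of them)
  2-simplices (20): (20 of them)
  3-simplices (2): [1,2,5,7], [2,3,5,8]

giving chain groups C_0 ≅ Z^10, C_1 ≅ Z^26, C_2 ≅ Z^20, C_3 ≅ Z^2.

The boundary map ∂_1: C_1 → C_0 sends each edge [p,q] (with p < q) to q − p. For instance
  ∂[0,2] = [2] − [0].
As a 10×26 matrix over Z this has rank 9, with invariant factors (1,1,1,1,1,1,1,1,1).

Boundary ∂_2: C_2 → C_1 maps a triangle to the signed sum of its edges. For instance
  ∂[1,2,5] = [2,5] − [1,5] + [1,2],
  ∂[1,5,9] = [5,9] − [1,9] + [1,5].
The 26×20 boundary matrix has rank 17 and Smith normal form diag(1,1,1,1,1,1,1,1,1,1,1,1,1,1,1,1,1).

The boundary map ∂_3: C_3 → C_2 sends each 3-simplex σ to the alternating sum Σ_i (−1)^i (σ with its i-th vertex removed). For instance
  ∂[2,3,5,8] = [3,5,8] − [2,5,8] + [2,3,8] − [2,3,5],
  ∂[1,2,5,7] = [2,5,7] − [1,5,7] + [1,2,7] − [1,2,5].
This gives a 20×2 integer matrix of rank 2; reducing to Smith normal form yields diagonal entries (1,1).

From H_k ≅ ker(∂_k) / im(∂_{k+1}) we obtain:

  H_0: rank C_0 − rank ∂_1 = 10 − 9 = 1, and the invariant factors of ∂_1 are all 1, so H_0 ≅ Z.
  H_1: rank ker ∂_1 − rank ∂_2 = (26 − 9) − 17 = 0, and the invariant factors of ∂_2 are all 1, so H_1 ≅ 0.
  H_2: rank ker ∂_2 − rank ∂_3 = (20 − 17) − 2 = 1, and the invariant factors of ∂_3 are all 1, so H_2 ≅ Z.
  H_3: rank ker ∂_3 − rank ∂_4 = (2 − 2) − 0 = 0, and there is no ∂_4, so H_3 ≅ 0.

H_0 ≅ Z,  H_1 = 0,  H_2 ≅ Z,  H_3 = 0.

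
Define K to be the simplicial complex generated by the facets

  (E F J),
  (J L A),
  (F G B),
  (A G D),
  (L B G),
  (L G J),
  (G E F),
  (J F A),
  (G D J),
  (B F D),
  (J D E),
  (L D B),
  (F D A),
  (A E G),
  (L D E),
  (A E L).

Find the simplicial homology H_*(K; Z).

Fix the vertex order A < B < D < E < F < G < J < L and write every simplex with vertices in increasing order. Then dim K = 2 and the simplices of K are:

  0-simplices (8): A, B, D, E, F, G, J, L
  1-simplices (24): AD, AE, AF, AG, AJ, AL, BD, BF, BG, BL, DE, DF, DG, DJ, DL, EF, EG, EJ, EL, FG, FJ, GJ, GL, JL
  2-simplices (16): ADF, ADG, AEG, AEL, AFJ, AJL, BDF, BDL, BFG, BGL, DEJ, DEL, DGJ, EFG, EFJ, GJL

giving chain groups C_0 ≅ Z^8, C_1 ≅ Z^24, C_2 ≅ Z^16.

Boundary ∂_1: C_1 → C_0 maps an edge to its endpoints' difference, ∂[p,q] = q − p.
This gives a 8×24 integer matrix of rank 7; reducing to Smith normal form yields diagonal entries (1,1,1,1,1,1,1).

The boundary map ∂_2: C_2 → C_1 maps a triangle to the signed sum of its edges. For instance
  ∂DGJ = GJ − DJ + DG,
  ∂AEG = EG − AG + AE.
The resulting 24×16 matrix has rank 15, and its Smith normal form has invariant factors (1,1,1,1,1,1,1,1,1,1,1,1,1,1,1).

From H_k ≅ ker(∂_k) / im(∂_{k+1}) we obtain:

  H_0: rank C_0 − rank ∂_1 = 8 − 7 = 1, and the invariant factors of ∂_1 are all 1, so H_0 ≅ Z.
  H_1: rank ker ∂_1 − rank ∂_2 = (24 − 7) − 15 = 2, and the invariant factors of ∂_2 are all 1, so H_1 ≅ Z^2.
  H_2: rank ker ∂_2 − rank ∂_3 = (16 − 15) − 0 = 1, and there is no ∂_3, so H_2 ≅ Z.

H_0 ≅ Z,  H_1 ≅ Z^2,  H_2 ≅ Z.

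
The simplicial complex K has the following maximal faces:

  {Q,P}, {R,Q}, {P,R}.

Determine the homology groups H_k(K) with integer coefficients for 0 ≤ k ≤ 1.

H_0 = Z,  H_1 = Z.

We work with the vertex ordering P < Q < R. The simplices of K, each written with vertices in increasing order, are:

  0-simplices (3): P, Q, R
  1-simplices (3): PQ, PR, QR

giving chain groups C_0 ≅ Z^3, C_1 ≅ Z^3.

∂_1: C_1 → C_0 maps an edge to its endpoints' difference, ∂[p,q] = q − p. For instance
  ∂PR = R − P.
This gives a 3×3 integer matrix of rank 2; reducing to Smith normal form yields diagonal entries (1,1).

Reading off H_k = ker ∂_k / im ∂_{k+1}:

  H_0: rank C_0 − rank ∂_1 = 3 − 2 = 1, and the invariant factors of ∂_1 are all 1, so H_0 ≅ Z.
  H_1: rank ker ∂_1 − rank ∂_2 = (3 − 2) − 0 = 1, and there is no ∂_2, so H_1 ≅ Z.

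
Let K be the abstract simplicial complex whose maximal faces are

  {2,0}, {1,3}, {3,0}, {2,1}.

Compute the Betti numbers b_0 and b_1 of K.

b_0 = 1, b_1 = 1.

We work with the vertex ordering 0 < 1 < 2 < 3. The simplices of K, each written with vertices in increasing order, are:

  0-simplices (4): [0], [1], [2], [3]
  1-simplices (4): [0,2], [0,3], [1,2], [1,3]

giving chain groups C_0 ≅ Z^4, C_1 ≅ Z^4.

Boundary ∂_1: C_1 → C_0 is given by ∂[p,q] = [q] − [p].
The 4×4 boundary matrix has rank 3 and Smith normal form diag(1,1,1).

Computing H_k = (kernel of ∂_k) / (image of ∂_{k+1}):

  H_0: rank C_0 − rank ∂_1 = 4 − 3 = 1, and the invariant factors of ∂_1 are all 1, so H_0 = Z.
  H_1: rank ker ∂_1 − rank ∂_2 = (4 − 3) − 0 = 1, and there is no ∂_2, so H_1 = Z.

As a check, the Euler characteristic is 4 − 4 = 0, which agrees with 1 − 1 = 0.

Hence the Betti numbers are b_0 = 1, b_1 = 1.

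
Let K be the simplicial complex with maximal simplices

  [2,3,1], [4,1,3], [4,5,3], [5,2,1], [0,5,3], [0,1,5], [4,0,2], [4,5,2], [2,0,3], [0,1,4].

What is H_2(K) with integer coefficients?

Fix the vertex order 0 < 1 < 2 < 3 < 4 < 5 and write every simplex with vertices in increasing order. Then dim K = 2 and the simplices of K are:

  0-simplices (6): [0], [1], [2], [3], [4], [5]
  1-simplices (15): [0,1], [0,2], [0,3], [0,4], [0,5], [1,2], [1,3], [1,4], [1,5], [2,3], [2,4], [2,5], [3,4], [3,5], [4,5]
  2-simplices (10): [0,1,4], [0,1,5], [0,2,3], [0,2,4], [0,3,5], [1,2,3], [1,2,5], [1,3,4], [2,4,5], [3,4,5]

giving chain groups C_0 ≅ Z^6, C_1 ≅ Z^15, C_2 ≅ Z^10.

Boundary ∂_1: C_1 → C_0 maps an edge to its endpoints' difference, ∂[p,q] = q − p.
The 6×15 boundary matrix has rank 5 and Smith normal form diag(1,1,1,1,1).

∂_2: C_2 → C_1 sends each 2-simplex [p,q,r] to [q,r] − [p,r] + [p,q]. For instance
  ∂[0,1,4] = [1,4] − [0,4] + [0,1],
  ∂[0,3,5] = [3,5] − [0,5] + [0,3].
As a 15×10 matrix over Z this has rank 10, with invariant factors (1,1,1,1,1,1,1,1,1,2).

Computing H_k = (kernel of ∂_k) / (image of ∂_{k+1}):

  H_2: rank ker ∂_2 − rank ∂_3 = (10 − 10) − 0 = 0, and there is no ∂_3, so H_2 ≅ 0.

(K is a triangulation of the real projective plane RP^2.)

H_2 ≅ 0.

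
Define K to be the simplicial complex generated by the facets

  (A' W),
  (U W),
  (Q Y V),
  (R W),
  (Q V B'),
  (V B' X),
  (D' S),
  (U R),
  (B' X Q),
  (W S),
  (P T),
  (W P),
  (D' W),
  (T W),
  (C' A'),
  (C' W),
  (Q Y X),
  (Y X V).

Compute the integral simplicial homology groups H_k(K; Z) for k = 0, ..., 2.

H_0 ≅ Z^2,  H_1 ≅ Z^4,  H_2 ≅ Z.

Take the total order P < Q < R < S < T < U < V < W < X < Y < A' < B' < C' < D' on the vertex set. Then K (dimension 2) consists of the simplices:

  0-simplices (14): [P], [Q], [R], [S], [T], [U], [V], [W], [X], [Y], [A'], [B'], [C'], [D']
  1-simplices (21): [P,T], [P,W], [Q,V], [Q,X], [Q,Y], [Q,B'], [R,U], [R,W], [S,W], [S,D'], [T,W], [U,W], [V,X], [V,Y], [V,B'], [W,A'], [W,C'], [W,D'], [X,Y], [X,B'], [A',C']
  2-simplices (6): [Q,V,Y], [Q,V,B'], [Q,X,Y], [Q,X,B'], [V,X,Y], [V,X,B']

so the chain groups are C_0 ≅ Z^14, C_1 ≅ Z^21, C_2 ≅ Z^6.

Boundary ∂_1: C_1 → C_0 maps an edge to its endpoints' difference, ∂[p,q] = q − p. For instance
  ∂[P,T] = [T] − [P].
This gives a 14×21 integer matrix of rank 12; reducing to Smith normal form yields diagonal entries (1,1,1,1,1,1,1,1,1,1,1,1).

Boundary ∂_2: C_2 → C_1 maps a triangle to the signed sum of its edges. For instance
  ∂[V,X,Y] = [X,Y] − [V,Y] + [V,X],
  ∂[Q,V,Y] = [V,Y] − [Q,Y] + [Q,V].
The resulting 21×6 matrix has rank 5, and its Smith normal form has invariant factors (1,1,1,1,1).

From H_k ≅ ker(∂_k) / im(∂_{k+1}) we obtain:

  H_0: rank C_0 − rank ∂_1 = 14 − 12 = 2, and the invariant factors of ∂_1 are all 1, so H_0 = Z^2.
  H_1: rank ker ∂_1 − rank ∂_2 = (21 − 12) − 5 = 4, and the invariant factors of ∂_2 are all 1, so H_1 = Z^4.
  H_2: rank ker ∂_2 − rank ∂_3 = (6 − 5) − 0 = 1, and there is no ∂_3, so H_2 = Z.

(K is a triangulation of the disjoint union of a wedge of 4 circles and the 2-sphere S^2.)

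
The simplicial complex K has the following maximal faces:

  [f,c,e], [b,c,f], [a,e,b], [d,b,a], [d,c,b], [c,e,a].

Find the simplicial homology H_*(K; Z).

H_0 = Z,  H_1 = Z,  H_2 = 0.

We work with the vertex ordering a < b < c < d < e < f. The simplices of K, each written with vertices in increasing order, are:

  0-simplices (6): a, b, c, d, e, f
  1-simplices (12): ab, ac, ad, ae, bc, bd, be, bf, cd, ce, cf, ef
  2-simplices (6): abd, abe, ace, bcd, bcf, cef

giving chain groups C_0 ≅ Z^6, C_1 ≅ Z^12, C_2 ≅ Z^6.

The boundary map ∂_1: C_1 → C_0 sends each edge [p,q] (with p < q) to q − p.
The 6×12 boundary matrix has rank 5 and Smith normal form diag(1,1,1,1,1).

Boundary ∂_2: C_2 → C_1 acts by ∂[p,q,r] = [q,r] − [p,r] + [p,q]. For instance
  ∂abe = be − ae + ab,
  ∂cef = ef − cf + ce.
The resulting 12×6 matrix has rank 6, and its Smith normal form has invariant factors (1,1,1,1,1,1).

Now H_k = ker ∂_k / im ∂_{k+1}, so:

  H_0: rank C_0 − rank ∂_1 = 6 − 5 = 1, and the invariant factors of ∂_1 are all 1, so H_0 = Z.
  H_1: rank ker ∂_1 − rank ∂_2 = (12 − 5) − 6 = 1, and the invariant factors of ∂_2 are all 1, so H_1 = Z.
  H_2: rank ker ∂_2 − rank ∂_3 = (6 − 6) − 0 = 0, and there is no ∂_3, so H_2 = 0.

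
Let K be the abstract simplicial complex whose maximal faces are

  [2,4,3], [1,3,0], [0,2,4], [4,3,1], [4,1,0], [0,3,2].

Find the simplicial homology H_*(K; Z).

Fix the vertex order 0 < 1 < 2 < 3 < 4 and write every simplex with vertices in increasing order. Then dim K = 2 and the simplices of K are:

  0-simplices (5): [0], [1], [2], [3], [4]
  1-simplices (9): [0,1], [0,2], [0,3], [0,4], [1,3], [1,4], [2,3], [2,4], [3,4]
  2-simplices (6): [0,1,3], [0,1,4], [0,2,3], [0,2,4], [1,3,4], [2,3,4]

Hence C_0 ≅ Z^5, C_1 ≅ Z^9, C_2 ≅ Z^6.

∂_1: C_1 → C_0 maps an edge to its endpoints' difference, ∂[p,q] = q − p.
As a 5×9 matrix over Z this has rank 4, with invariant factors (1,1,1,1).

Boundary ∂_2: C_2 → C_1 sends each 2-simplex [p,q,r] to [q,r] − [p,r] + [p,q]. For instance
  ∂[0,2,3] = [2,3] − [0,3] + [0,2],
  ∂[0,2,4] = [2,4] − [0,4] + [0,2].
The resulting 9×6 matrix has rank 5, and its Smith normal form has invariant factors (1,1,1,1,1).

From H_k ≅ ker(∂_k) / im(∂_{k+1}) we obtain:

  H_0: rank C_0 − rank ∂_1 = 5 − 4 = 1, and the invariant factors of ∂_1 are all 1, so H_0 ≅ Z.
  H_1: rank ker ∂_1 − rank ∂_2 = (9 − 4) − 5 = 0, and the invariant factors of ∂_2 are all 1, so H_1 ≅ 0.
  H_2: rank ker ∂_2 − rank ∂_3 = (6 − 5) − 0 = 1, and there is no ∂_3, so H_2 ≅ Z.

As a check, the Euler characteristic is 5 − 9 + 6 = 2, which agrees with 1 − 0 + 1 = 2.
(K is a triangulation of the 2-sphere S^2.)

H_0 = Z,  H_1 = 0,  H_2 = Z.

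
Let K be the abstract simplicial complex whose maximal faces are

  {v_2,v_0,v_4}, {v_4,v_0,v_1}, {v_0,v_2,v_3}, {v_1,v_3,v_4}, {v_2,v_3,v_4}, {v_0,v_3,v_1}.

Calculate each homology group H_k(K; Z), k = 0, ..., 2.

Order the vertices as v_0 < v_1 < v_2 < v_3 < v_4. Listing each simplex with vertices in this order, K has dimension 2 with simplices:

  0-simplices (5): [v_0], [v_1], [v_2], [v_3], [v_4]
  1-simplices (9): [v_0,v_1], [v_0,v_2], [v_0,v_3], [v_0,v_4], [v_1,v_3], [v_1,v_4], [v_2,v_3], [v_2,v_4], [v_3,v_4]
  2-simplices (6): [v_0,v_1,v_3], [v_0,v_1,v_4], [v_0,v_2,v_3], [v_0,v_2,v_4], [v_1,v_3,v_4], [v_2,v_3,v_4]

Hence C_0 ≅ Z^5, C_1 ≅ Z^9, C_2 ≅ Z^6.

∂_1: C_1 → C_0 maps an edge to its endpoints' difference, ∂[p,q] = q − p. For instance
  ∂[v_2,v_3] = [v_3] − [v_2].
The 5×9 boundary matrix has rank 4 and Smith normal form diag(1,1,1,1).

The boundary map ∂_2: C_2 → C_1 acts by ∂[p,q,r] = [q,r] − [p,r] + [p,q]. For instance
  ∂[v_2,v_3,v_4] = [v_3,v_4] − [v_2,v_4] + [v_2,v_3],
  ∂[v_0,v_1,v_3] = [v_1,v_3] − [v_0,v_3] + [v_0,v_1].
As a 9×6 matrix over Z this has rank 5, with invariant factors (1,1,1,1,1).

Computing H_k = (kernel of ∂_k) / (image of ∂_{k+1}):

  H_0: rank C_0 − rank ∂_1 = 5 − 4 = 1, and the invariant factors of ∂_1 are all 1, so H_0 = Z.
  H_1: rank ker ∂_1 − rank ∂_2 = (9 − 4) − 5 = 0, and the invariant factors of ∂_2 are all 1, so H_1 = 0.
  H_2: rank ker ∂_2 − rank ∂_3 = (6 − 5) − 0 = 1, and there is no ∂_3, so H_2 = Z.

(K is a triangulation of the 2-sphere S^2.)

H_0 = Z,  H_1 = 0,  H_2 = Z.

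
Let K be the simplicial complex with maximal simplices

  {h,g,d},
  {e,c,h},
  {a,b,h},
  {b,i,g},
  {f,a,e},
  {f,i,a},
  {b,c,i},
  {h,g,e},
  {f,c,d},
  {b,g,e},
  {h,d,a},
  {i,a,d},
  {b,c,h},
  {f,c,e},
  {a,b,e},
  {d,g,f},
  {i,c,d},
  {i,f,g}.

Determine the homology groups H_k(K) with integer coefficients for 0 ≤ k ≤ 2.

H_0 ≅ Z,  H_1 ≅ Z ⊕ Z/2,  H_2 = 0.

We work with the vertex ordering a < b < c < d < e < f < g < h < i. The simplices of K, each written with vertices in increasing order, are:

  0-simplices (9): a, b, c, d, e, f, g, h, i
  1-simplices (27): ab, ad, ae, af, ah, ai, bc, be, bg, bh, bi, cd, ce, cf, ch, ci, df, dg, dh, di, ef, eg, eh, fg, fi, gh, gi
  2-simplices (18): abe, abh, adh, adi, aef, afi, bch, bci, beg, bgi, cdf, cdi, cef, ceh, dfg, dgh, egh, fgi

so the chain groups are C_0 ≅ Z^9, C_1 ≅ Z^27, C_2 ≅ Z^18.

The boundary map ∂_1: C_1 → C_0 is given by ∂[p,q] = [q] − [p].
The 9×27 boundary matrix has rank 8 and Smith normal form diag(1,1,1,1,1,1,1,1).

∂_2: C_2 → C_1 maps a triangle to the signed sum of its edges. For instance
  ∂beg = eg − bg + be,
  ∂bch = ch − bh + bc.
The 27×18 boundary matrix has rank 18 and Smith normal form diag(1,1,1,1,1,1,1,1,1,1,1,1,1,1,1,1,1,2).

Now H_k = ker ∂_k / im ∂_{k+1}, so:

  H_0: rank C_0 − rank ∂_1 = 9 − 8 = 1, and the invariant factors of ∂_1 are all 1, so H_0 = Z.
  H_1: rank ker ∂_1 − rank ∂_2 = (27 − 8) − 18 = 1, and ∂_2 has invariant factor 2 > 1, so H_1 = Z ⊕ Z/2.
  H_2: rank ker ∂_2 − rank ∂_3 = (18 − 18) − 0 = 0, and there is no ∂_3, so H_2 = 0.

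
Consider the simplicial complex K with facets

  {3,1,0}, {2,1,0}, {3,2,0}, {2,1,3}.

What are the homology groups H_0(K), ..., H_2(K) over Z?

H_0 ≅ Z,  H_1 = 0,  H_2 ≅ Z.

Fix the vertex order 0 < 1 < 2 < 3 and write every simplex with vertices in increasing order. Then dim K = 2 and the simplices of K are:

  0-simplices (4): [0], [1], [2], [3]
  1-simplices (6): [0,1], [0,2], [0,3], [1,2], [1,3], [2,3]
  2-simplices (4): [0,1,2], [0,1,3], [0,2,3], [1,2,3]

so the chain groups are C_0 ≅ Z^4, C_1 ≅ Z^6, C_2 ≅ Z^4.

The boundary map ∂_1: C_1 → C_0 is given by ∂[p,q] = [q] − [p].
This gives a 4×6 integer matrix of rank 3; reducing to Smith normal form yields diagonal entries (1,1,1).

Boundary ∂_2: C_2 → C_1 acts by ∂[p,q,r] = [q,r] − [p,r] + [p,q]. For instance
  ∂[0,1,3] = [1,3] − [0,3] + [0,1],
  ∂[0,1,2] = [1,2] − [0,2] + [0,1].
The 6×4 boundary matrix has rank 3 and Smith normal form diag(1,1,1).

From H_k ≅ ker(∂_k) / im(∂_{k+1}) we obtain:

  H_0: rank C_0 − rank ∂_1 = 4 − 3 = 1, and the invariant factors of ∂_1 are all 1, so H_0 = Z.
  H_1: rank ker ∂_1 − rank ∂_2 = (6 − 3) − 3 = 0, and the invariant factors of ∂_2 are all 1, so H_1 = 0.
  H_2: rank ker ∂_2 − rank ∂_3 = (4 − 3) − 0 = 1, and there is no ∂_3, so H_2 = Z.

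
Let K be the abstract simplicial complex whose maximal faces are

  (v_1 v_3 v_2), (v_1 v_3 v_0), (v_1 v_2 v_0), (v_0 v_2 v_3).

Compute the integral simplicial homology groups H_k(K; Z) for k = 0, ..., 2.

H_0 ≅ Z,  H_1 = 0,  H_2 ≅ Z.

Take the total order v_0 < v_1 < v_2 < v_3 on the vertex set. Then K (dimension 2) consists of the simplices:

  0-simplices (4): [v_0], [v_1], [v_2], [v_3]
  1-simplices (6): [v_0,v_1], [v_0,v_2], [v_0,v_3], [v_1,v_2], [v_1,v_3], [v_2,v_3]
  2-simplices (4): [v_0,v_1,v_2], [v_0,v_1,v_3], [v_0,v_2,v_3], [v_1,v_2,v_3]

Hence C_0 ≅ Z^4, C_1 ≅ Z^6, C_2 ≅ Z^4.

The boundary map ∂_1: C_1 → C_0 is given by ∂[p,q] = [q] − [p]. For instance
  ∂[v_0,v_3] = [v_3] − [v_0].
This gives a 4×6 integer matrix of rank 3; reducing to Smith normal form yields diagonal entries (1,1,1).

The boundary map ∂_2: C_2 → C_1 acts by ∂[p,q,r] = [q,r] − [p,r] + [p,q]. For instance
  ∂[v_0,v_1,v_2] = [v_1,v_2] − [v_0,v_2] + [v_0,v_1],
  ∂[v_0,v_1,v_3] = [v_1,v_3] − [v_0,v_3] + [v_0,v_1].
The resulting 6×4 matrix has rank 3, and its Smith normal form has invariant factors (1,1,1).

Reading off H_k = ker ∂_k / im ∂_{k+1}:

  H_0: rank C_0 − rank ∂_1 = 4 − 3 = 1, and the invariant factors of ∂_1 are all 1, so H_0 ≅ Z.
  H_1: rank ker ∂_1 − rank ∂_2 = (6 − 3) − 3 = 0, and the invariant factors of ∂_2 are all 1, so H_1 ≅ 0.
  H_2: rank ker ∂_2 − rank ∂_3 = (4 − 3) − 0 = 1, and there is no ∂_3, so H_2 ≅ Z.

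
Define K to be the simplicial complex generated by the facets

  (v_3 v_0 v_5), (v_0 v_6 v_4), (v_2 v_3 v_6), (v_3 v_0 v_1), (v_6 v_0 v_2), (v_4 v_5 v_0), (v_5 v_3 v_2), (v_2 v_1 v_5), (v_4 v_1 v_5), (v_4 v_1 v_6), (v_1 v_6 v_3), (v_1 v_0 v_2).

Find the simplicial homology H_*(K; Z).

H_0 = Z,  H_1 = Z/2,  H_2 = 0.

Take the total order v_0 < v_1 < v_2 < v_3 < v_4 < v_5 < v_6 on the vertex set. Then K (dimension 2) consists of the simplices:

  0-simplices (7): [v_0], [v_1], [v_2], [v_3], [v_4], [v_5], [v_6]
  1-simplices (18): (18 of them)
  2-simplices (12): (12 of them)

giving chain groups C_0 ≅ Z^7, C_1 ≅ Z^18, C_2 ≅ Z^12.

The boundary map ∂_1: C_1 → C_0 sends each edge [p,q] (with p < q) to q − p.
As a 7×18 matrix over Z this has rank 6, with invariant factors (1,1,1,1,1,1).

∂_2: C_2 → C_1 maps a triangle to the signed sum of its edges. For instance
  ∂[v_0,v_1,v_2] = [v_1,v_2] − [v_0,v_2] + [v_0,v_1],
  ∂[v_1,v_4,v_5] = [v_4,v_5] − [v_1,v_5] + [v_1,v_4].
The 18×12 boundary matrix has rank 12 and Smith normal form diag(1,1,1,1,1,1,1,1,1,1,1,2).

Computing H_k = (kernel of ∂_k) / (image of ∂_{k+1}):

  H_0: rank C_0 − rank ∂_1 = 7 − 6 = 1, and the invariant factors of ∂_1 are all 1, so H_0 = Z.
  H_1: rank ker ∂_1 − rank ∂_2 = (18 − 6) − 12 = 0, and ∂_2 has invariant factor 2 > 1, so H_1 = Z/2.
  H_2: rank ker ∂_2 − rank ∂_3 = (12 − 12) − 0 = 0, and there is no ∂_3, so H_2 = 0.

(K is a triangulation of the real projective plane RP^2.)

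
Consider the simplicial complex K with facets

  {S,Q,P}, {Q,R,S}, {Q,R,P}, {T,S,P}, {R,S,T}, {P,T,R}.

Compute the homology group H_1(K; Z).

We work with the vertex ordering P < Q < R < S < T. The simplices of K, each written with vertices in increasing order, are:

  0-simplices (5): P, Q, R, S, T
  1-simplices (9): PQ, PR, PS, PT, QR, QS, RS, RT, ST
  2-simplices (6): PQR, PQS, PRT, PST, QRS, RST

Hence C_0 ≅ Z^5, C_1 ≅ Z^9, C_2 ≅ Z^6.

Boundary ∂_1: C_1 → C_0 maps an edge to its endpoints' difference, ∂[p,q] = q − p.
This gives a 5×9 integer matrix of rank 4; reducing to Smith normal form yields diagonal entries (1,1,1,1).

∂_2: C_2 → C_1 maps a triangle to the signed sum of its edges. For instance
  ∂PQR = QR − PR + PQ,
  ∂RST = ST − RT + RS.
The 9×6 boundary matrix has rank 5 and Smith normal form diag(1,1,1,1,1).

Computing H_k = (kernel of ∂_k) / (image of ∂_{k+1}):

  H_1: rank ker ∂_1 − rank ∂_2 = (9 − 4) − 5 = 0, and the invariant factors of ∂_2 are all 1, so H_1 = 0.

(K is a triangulation of the 2-sphere S^2.)

H_1 = 0.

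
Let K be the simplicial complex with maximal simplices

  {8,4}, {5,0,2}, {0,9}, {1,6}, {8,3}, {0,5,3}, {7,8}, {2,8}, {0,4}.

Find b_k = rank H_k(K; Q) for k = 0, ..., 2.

b_0 = 2, b_1 = 2, b_2 = 0.

Take the total order 0 < 1 < 2 < 3 < 4 < 5 < 6 < 7 < 8 < 9 on the vertex set. Then K (dimension 2) consists of the simplices:

  0-simplices (10): [0], [1], [2], [3], [4], [5], [6], [7], [8], [9]
  1-simplices (12): [0,2], [0,3], [0,4], [0,5], [0,9], [1,6], [2,5], [2,8], [3,5], [3,8], [4,8], [7,8]
  2-simplices (2): [0,2,5], [0,3,5]

Hence C_0 ≅ Z^10, C_1 ≅ Z^12, C_2 ≅ Z^2.

∂_1: C_1 → C_0 is given by ∂[p,q] = [q] − [p]. For instance
  ∂[4,8] = [8] − [4].
As a 10×12 matrix over Z this has rank 8, with invariant factors (1,1,1,1,1,1,1,1).

∂_2: C_2 → C_1 acts by ∂[p,q,r] = [q,r] − [p,r] + [p,q]. For instance
  ∂[0,3,5] = [3,5] − [0,5] + [0,3],
  ∂[0,2,5] = [2,5] − [0,5] + [0,2].
This gives a 12×2 integer matrix of rank 2; reducing to Smith normal form yields diagonal entries (1,1).

From H_k ≅ ker(∂_k) / im(∂_{k+1}) we obtain:

  H_0: rank C_0 − rank ∂_1 = 10 − 8 = 2, and the invariant factors of ∂_1 are all 1, so H_0 = Z^2.
  H_1: rank ker ∂_1 − rank ∂_2 = (12 − 8) − 2 = 2, and the invariant factors of ∂_2 are all 1, so H_1 = Z^2.
  H_2: rank ker ∂_2 − rank ∂_3 = (2 − 2) − 0 = 0, and there is no ∂_3, so H_2 = 0.

Hence the Betti numbers are b_0 = 2, b_1 = 2, b_2 = 0.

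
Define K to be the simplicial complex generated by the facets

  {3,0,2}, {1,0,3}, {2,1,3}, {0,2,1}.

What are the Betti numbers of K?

b_0 = 1, b_1 = 0, b_2 = 1.

K has 4 vertices, 6 edges, 4 triangles.
rank ∂_0 = 0, rank ∂_1 = 3 ⇒ b_0 = 4 − 0 − 3 = 1; all invariant factors of ∂_1 are 1 so no torsion. So H_0 = Z.
rank ∂_1 = 3, rank ∂_2 = 3 ⇒ b_1 = 6 − 3 − 3 = 0; all invariant factors of ∂_2 are 1 so no torsion. So H_1 = 0.
rank ∂_2 = 3, rank ∂_3 = 0 ⇒ b_2 = 4 − 3 − 0 = 1. So H_2 = Z.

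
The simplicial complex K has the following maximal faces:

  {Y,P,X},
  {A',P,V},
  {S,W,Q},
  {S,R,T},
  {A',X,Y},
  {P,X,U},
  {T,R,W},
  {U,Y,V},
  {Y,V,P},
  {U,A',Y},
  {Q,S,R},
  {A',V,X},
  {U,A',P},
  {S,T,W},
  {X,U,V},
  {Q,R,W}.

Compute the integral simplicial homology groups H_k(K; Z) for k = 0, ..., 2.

Order the vertices as P < Q < R < S < T < U < V < W < X < Y < A'. Listing each simplex with vertices in this order, K has dimension 2 with simplices:

  0-simplices (11): [P], [Q], [R], [S], [T], [U], [V], [W], [X], [Y], [A']
  1-simplices (24): (24 of them)
  2-simplices (16): [P,U,X], [P,U,A'], [P,V,Y], [P,V,A'], [P,X,Y], [Q,R,S], [Q,R,W], [Q,S,W], [R,S,T], [R,T,W], [S,T,W], [U,V,X], [U,V,Y], [U,Y,A'], [V,X,A'], [X,Y,A']

Hence C_0 ≅ Z^11, C_1 ≅ Z^24, C_2 ≅ Z^16.

The boundary map ∂_1: C_1 → C_0 sends each edge [p,q] (with p < q) to q − p. For instance
  ∂[V,A'] = [A'] − [V].
This gives a 11×24 integer matrix of rank 9; reducing to Smith normal form yields diagonal entries (1,1,1,1,1,1,1,1,1).

Boundary ∂_2: C_2 → C_1 maps a triangle to the signed sum of its edges. For instance
  ∂[R,T,W] = [T,W] − [R,W] + [R,T],
  ∂[R,S,T] = [S,T] − [R,T] + [R,S].
As a 24×16 matrix over Z this has rank 15, with invariant factors (1,1,1,1,1,1,1,1,1,1,1,1,1,1,2).

From H_k ≅ ker(∂_k) / im(∂_{k+1}) we obtain:

  H_0: rank C_0 − rank ∂_1 = 11 − 9 = 2, and the invariant factors of ∂_1 are all 1, so H_0 = Z^2.
  H_1: rank ker ∂_1 − rank ∂_2 = (24 − 9) − 15 = 0, and ∂_2 has invariant factor 2 > 1, so H_1 = Z/2Z.
  H_2: rank ker ∂_2 − rank ∂_3 = (16 − 15) − 0 = 1, and there is no ∂_3, so H_2 = Z.

As a check, the Euler characteristic is 11 − 24 + 16 = 3, which agrees with 2 − 0 + 1 = 3.

H_0 ≅ Z^2,  H_1 ≅ Z/2Z,  H_2 ≅ Z.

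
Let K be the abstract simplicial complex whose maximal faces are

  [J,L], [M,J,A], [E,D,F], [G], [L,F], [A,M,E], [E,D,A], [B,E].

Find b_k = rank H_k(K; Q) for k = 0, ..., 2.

b_0 = 2, b_1 = 1, b_2 = 0.

K has 9 vertices, 12 edges, 4 triangles.
rank ∂_0 = 0, rank ∂_1 = 7 ⇒ b_0 = 9 − 0 − 7 = 2; all invariant factors of ∂_1 are 1 so no torsion. So H_0 ≅ Z^2.
rank ∂_1 = 7, rank ∂_2 = 4 ⇒ b_1 = 12 − 7 − 4 = 1; all invariant factors of ∂_2 are 1 so no torsion. So H_1 ≅ Z.
rank ∂_2 = 4, rank ∂_3 = 0 ⇒ b_2 = 4 − 4 − 0 = 0. So H_2 ≅ 0.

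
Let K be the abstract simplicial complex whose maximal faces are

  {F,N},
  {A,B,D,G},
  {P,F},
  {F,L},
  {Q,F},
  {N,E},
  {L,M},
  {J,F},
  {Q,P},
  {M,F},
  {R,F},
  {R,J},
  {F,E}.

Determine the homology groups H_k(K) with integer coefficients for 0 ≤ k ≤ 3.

Take the total order A < B < D < E < F < G < J < L < M < N < P < Q < R on the vertex set. Then K (dimension 3) consists of the simplices:

  0-simplices (13): A, B, D, E, F, G, J, L, M, N, P, Q, R
  1-simplices (18): AB, AD, AG, BD, BG, DG, EF, EN, FJ, FL, FM, FN, FP, FQ, FR, JR, LM, PQ
  2-simplices (4): ABD, ABG, ADG, BDG
  3-simplices (1): ABDG

Hence C_0 ≅ Z^13, C_1 ≅ Z^18, C_2 ≅ Z^4, C_3 ≅ Z^1.

∂_1: C_1 → C_0 sends each edge [p,q] (with p < q) to q − p.
The resulting 13×18 matrix has rank 11, and its Smith normal form has invariant factors (1,1,1,1,1,1,1,1,1,1,1).

∂_2: C_2 → C_1 maps a triangle to the signed sum of its edges. For instance
  ∂ABG = BG − AG + AB,
  ∂ADG = DG − AG + AD.
As a 18×4 matrix over Z this has rank 3, with invariant factors (1,1,1).

∂_3: C_3 → C_2 sends each 3-simplex σ to the alternating sum Σ_i (−1)^i (σ with its i-th vertex removed). For instance
  ∂ABDG = BDG − ADG + ABG − ABD.
This gives a 4×1 integer matrix of rank 1; reducing to Smith normal form yields diagonal entries (1).

Reading off H_k = ker ∂_k / im ∂_{k+1}:

  H_0: rank C_0 − rank ∂_1 = 13 − 11 = 2, and the invariant factors of ∂_1 are all 1, so H_0 = Z^2.
  H_1: rank ker ∂_1 − rank ∂_2 = (18 − 11) − 3 = 4, and the invariant factors of ∂_2 are all 1, so H_1 = Z^4.
  H_2: rank ker ∂_2 − rank ∂_3 = (4 − 3) − 1 = 0, and the invariant factors of ∂_3 are all 1, so H_2 = 0.
  H_3: rank ker ∂_3 − rank ∂_4 = (1 − 1) − 0 = 0, and there is no ∂_4, so H_3 = 0.

(K is a triangulation of the disjoint union of a wedge of 4 circles and the 3-simplex.)

H_0 ≅ Z^2,  H_1 ≅ Z^4,  H_2 = 0,  H_3 = 0.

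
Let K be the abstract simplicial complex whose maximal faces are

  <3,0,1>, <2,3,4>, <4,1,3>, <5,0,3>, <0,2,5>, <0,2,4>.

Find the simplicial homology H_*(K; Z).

We work with the vertex ordering 0 < 1 < 2 < 3 < 4 < 5. The simplices of K, each written with vertices in increasing order, are:

  0-simplices (6): [0], [1], [2], [3], [4], [5]
  1-simplices (12): [0,1], [0,2], [0,3], [0,4], [0,5], [1,3], [1,4], [2,3], [2,4], [2,5], [3,4], [3,5]
  2-simplices (6): [0,1,3], [0,2,4], [0,2,5], [0,3,5], [1,3,4], [2,3,4]

so the chain groups are C_0 ≅ Z^6, C_1 ≅ Z^12, C_2 ≅ Z^6.

Boundary ∂_1: C_1 → C_0 sends each edge [p,q] (with p < q) to q − p. For instance
  ∂[1,3] = [3] − [1].
The resulting 6×12 matrix has rank 5, and its Smith normal form has invariant factors (1,1,1,1,1).

∂_2: C_2 → C_1 maps a triangle to the signed sum of its edges. For instance
  ∂[0,3,5] = [3,5] − [0,5] + [0,3],
  ∂[0,2,5] = [2,5] − [0,5] + [0,2].
As a 12×6 matrix over Z this has rank 6, with invariant factors (1,1,1,1,1,1).

Now H_k = ker ∂_k / im ∂_{k+1}, so:

  H_0: rank C_0 − rank ∂_1 = 6 − 5 = 1, and the invariant factors of ∂_1 are all 1, so H_0 ≅ Z.
  H_1: rank ker ∂_1 − rank ∂_2 = (12 − 5) − 6 = 1, and the invariant factors of ∂_2 are all 1, so H_1 ≅ Z.
  H_2: rank ker ∂_2 − rank ∂_3 = (6 − 6) − 0 = 0, and there is no ∂_3, so H_2 ≅ 0.

H_0 = Z,  H_1 = Z,  H_2 = 0.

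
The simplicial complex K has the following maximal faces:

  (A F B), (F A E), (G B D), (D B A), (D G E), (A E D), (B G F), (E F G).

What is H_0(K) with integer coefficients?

H_0 = Z.

We work with the vertex ordering A < B < D < E < F < G. The simplices of K, each written with vertices in increasing order, are:

  0-simplices (6): A, B, D, E, F, G
  1-simplices (12): AB, AD, AE, AF, BD, BF, BG, DE, DG, EF, EG, FG
  2-simplices (8): ABD, ABF, ADE, AEF, BDG, BFG, DEG, EFG

Hence C_0 ≅ Z^6, C_1 ≅ Z^12, C_2 ≅ Z^8.

The boundary map ∂_1: C_1 → C_0 sends each edge [p,q] (with p < q) to q − p.
This gives a 6×12 integer matrix of rank 5; reducing to Smith normal form yields diagonal entries (1,1,1,1,1).

Boundary ∂_2: C_2 → C_1 acts by ∂[p,q,r] = [q,r] − [p,r] + [p,q]. For instance
  ∂ABD = BD − AD + AB,
  ∂EFG = FG − EG + EF.
The 12×8 boundary matrix has rank 7 and Smith normal form diag(1,1,1,1,1,1,1).

Now H_k = ker ∂_k / im ∂_{k+1}, so:

  H_0: rank C_0 − rank ∂_1 = 6 − 5 = 1, and the invariant factors of ∂_1 are all 1, so H_0 = Z.

(K is a triangulation of the 2-sphere S^2.)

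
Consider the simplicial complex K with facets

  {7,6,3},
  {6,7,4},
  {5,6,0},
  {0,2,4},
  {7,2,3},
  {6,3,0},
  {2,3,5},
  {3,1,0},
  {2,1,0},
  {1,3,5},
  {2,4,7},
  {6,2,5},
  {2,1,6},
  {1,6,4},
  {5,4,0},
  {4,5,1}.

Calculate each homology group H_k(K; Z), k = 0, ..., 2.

Fix the vertex order 0 < 1 < 2 < 3 < 4 < 5 < 6 < 7 and write every simplex with vertices in increasing order. Then dim K = 2 and the simplices of K are:

  0-simplices (8): [0], [1], [2], [3], [4], [5], [6], [7]
  1-simplices (24): (24 of them)
  2-simplices (16): [0,1,2], [0,1,3], [0,2,4], [0,3,6], [0,4,5], [0,5,6], [1,2,6], [1,3,5], [1,4,5], [1,4,6], [2,3,5], [2,3,7], [2,4,7], [2,5,6], [3,6,7], [4,6,7]

giving chain groups C_0 ≅ Z^8, C_1 ≅ Z^24, C_2 ≅ Z^16.

The boundary map ∂_1: C_1 → C_0 sends each edge [p,q] (with p < q) to q − p. For instance
  ∂[0,1] = [1] − [0].
As a 8×24 matrix over Z this has rank 7, with invariant factors (1,1,1,1,1,1,1).

∂_2: C_2 → C_1 maps a triangle to the signed sum of its edges. For instance
  ∂[0,2,4] = [2,4] − [0,4] + [0,2],
  ∂[0,4,5] = [4,5] − [0,5] + [0,4].
This gives a 24×16 integer matrix of rank 15; reducing to Smith normal form yields diagonal entries (1,1,1,1,1,1,1,1,1,1,1,1,1,1,1).

From H_k ≅ ker(∂_k) / im(∂_{k+1}) we obtain:

  H_0: rank C_0 − rank ∂_1 = 8 − 7 = 1, and the invariant factors of ∂_1 are all 1, so H_0 = Z.
  H_1: rank ker ∂_1 − rank ∂_2 = (24 − 7) − 15 = 2, and the invariant factors of ∂_2 are all 1, so H_1 = Z^2.
  H_2: rank ker ∂_2 − rank ∂_3 = (16 − 15) − 0 = 1, and there is no ∂_3, so H_2 = Z.

(K is a triangulation of the torus T^2.)

H_0 ≅ Z,  H_1 ≅ Z^2,  H_2 ≅ Z.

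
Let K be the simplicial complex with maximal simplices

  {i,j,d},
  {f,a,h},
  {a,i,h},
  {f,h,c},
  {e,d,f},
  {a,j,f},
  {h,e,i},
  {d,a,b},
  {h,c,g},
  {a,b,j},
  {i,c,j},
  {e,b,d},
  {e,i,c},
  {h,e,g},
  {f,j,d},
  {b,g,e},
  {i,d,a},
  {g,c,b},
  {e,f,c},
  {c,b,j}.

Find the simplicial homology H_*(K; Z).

Fix the vertex order a < b < c < d < e < f < g < h < i < j and write every simplex with vertices in increasing order. Then dim K = 2 and the simplices of K are:

  0-simplices (10): a, b, c, d, e, f, g, h, i, j
  1-simplices (30): ab, ad, af, ah, ai, aj, bc, bd, be, bg, bj, ce, cf, cg, ch, ci, cj, de, df, di, dj, ef, eg, eh, ei, fh, fj, gh, hi, ij
  2-simplices (20): abd, abj, adi, afh, afj, ahi, bcg, bcj, bde, beg, cef, cei, cfh, cgh, cij, def, dfj, dij, egh, ehi

giving chain groups C_0 ≅ Z^10, C_1 ≅ Z^30, C_2 ≅ Z^20.

The boundary map ∂_1: C_1 → C_0 sends each edge [p,q] (with p < q) to q − p.
This gives a 10×30 integer matrix of rank 9; reducing to Smith normal form yields diagonal entries (1,1,1,1,1,1,1,1,1).

The boundary map ∂_2: C_2 → C_1 acts by ∂[p,q,r] = [q,r] − [p,r] + [p,q]. For instance
  ∂adi = di − ai + ad,
  ∂cef = ef − cf + ce.
The resulting 30×20 matrix has rank 20, and its Smith normal form has invariant factors (1,1,1,1,1,1,1,1,1,1,1,1,1,1,1,1,1,1,1,2).

From H_k ≅ ker(∂_k) / im(∂_{k+1}) we obtain:

  H_0: rank C_0 − rank ∂_1 = 10 − 9 = 1, and the invariant factors of ∂_1 are all 1, so H_0 = Z.
  H_1: rank ker ∂_1 − rank ∂_2 = (30 − 9) − 20 = 1, and ∂_2 has invariant factor 2 > 1, so H_1 = Z ⊕ Z/2Z.
  H_2: rank ker ∂_2 − rank ∂_3 = (20 − 20) − 0 = 0, and there is no ∂_3, so H_2 = 0.

(K is a triangulation of the Klein bottle.)

H_0 = Z,  H_1 = Z ⊕ Z/2Z,  H_2 = 0.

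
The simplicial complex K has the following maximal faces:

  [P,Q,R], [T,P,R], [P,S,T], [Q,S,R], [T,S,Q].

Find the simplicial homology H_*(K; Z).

H_0 ≅ Z,  H_1 ≅ Z,  H_2 = 0.

We work with the vertex ordering P < Q < R < S < T. The simplices of K, each written with vertices in increasing order, are:

  0-simplices (5): P, Q, R, S, T
  1-simplices (10): PQ, PR, PS, PT, QR, QS, QT, RS, RT, ST
  2-simplices (5): PQR, PRT, PST, QRS, QST

Hence C_0 ≅ Z^5, C_1 ≅ Z^10, C_2 ≅ Z^5.

The boundary map ∂_1: C_1 → C_0 sends each edge [p,q] (with p < q) to q − p.
The 5×10 boundary matrix has rank 4 and Smith normal form diag(1,1,1,1).

Boundary ∂_2: C_2 → C_1 acts by ∂[p,q,r] = [q,r] − [p,r] + [p,q]. For instance
  ∂QRS = RS − QS + QR,
  ∂QST = ST − QT + QS.
The 10×5 boundary matrix has rank 5 and Smith normal form diag(1,1,1,1,1).

Computing H_k = (kernel of ∂_k) / (image of ∂_{k+1}):

  H_0: rank C_0 − rank ∂_1 = 5 − 4 = 1, and the invariant factors of ∂_1 are all 1, so H_0 ≅ Z.
  H_1: rank ker ∂_1 − rank ∂_2 = (10 − 4) − 5 = 1, and the invariant factors of ∂_2 are all 1, so H_1 ≅ Z.
  H_2: rank ker ∂_2 − rank ∂_3 = (5 − 5) − 0 = 0, and there is no ∂_3, so H_2 ≅ 0.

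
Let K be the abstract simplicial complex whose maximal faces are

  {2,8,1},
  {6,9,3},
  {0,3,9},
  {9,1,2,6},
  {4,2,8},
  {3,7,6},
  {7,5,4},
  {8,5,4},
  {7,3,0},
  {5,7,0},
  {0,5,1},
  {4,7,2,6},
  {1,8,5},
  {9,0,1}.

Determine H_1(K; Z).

Take the total order 0 < 1 < 2 < 3 < 4 < 5 < 6 < 7 < 8 < 9 on the vertex set. Then K (dimension 3) consists of the simplices:

  0-simplices (10): [0], [1], [2], [3], [4], [5], [6], [7], [8], [9]
  1-simplices (26): (26 of them)
  2-simplices (20): (20 of them)
  3-simplices (2): [1,2,6,9], [2,4,6,7]

Hence C_0 ≅ Z^10, C_1 ≅ Z^26, C_2 ≅ Z^20, C_3 ≅ Z^2.

∂_1: C_1 → C_0 sends each edge [p,q] (with p < q) to q − p. For instance
  ∂[5,7] = [7] − [5].
As a 10×26 matrix over Z this has rank 9, with invariant factors (1,1,1,1,1,1,1,1,1).

∂_2: C_2 → C_1 sends each 2-simplex [p,q,r] to [q,r] − [p,r] + [p,q]. For instance
  ∂[1,2,6] = [2,6] − [1,6] + [1,2],
  ∂[0,5,7] = [5,7] − [0,7] + [0,5].
The resulting 26×20 matrix has rank 17, and its Smith normal form has invariant factors (1,1,1,1,1,1,1,1,1,1,1,1,1,1,1,1,1).

The boundary map ∂_3: C_3 → C_2 sends each 3-simplex σ to the alternating sum Σ_i (−1)^i (σ with its i-th vertex removed). For instance
  ∂[1,2,6,9] = [2,6,9] − [1,6,9] + [1,2,9] − [1,2,6],
  ∂[2,4,6,7] = [4,6,7] − [2,6,7] + [2,4,7] − [2,4,6].
The 20×2 boundary matrix has rank 2 and Smith normal form diag(1,1).

Now H_k = ker ∂_k / im ∂_{k+1}, so:

  H_1: rank ker ∂_1 − rank ∂_2 = (26 − 9) − 17 = 0, and the invariant factors of ∂_2 are all 1, so H_1 = 0.

H_1 = 0.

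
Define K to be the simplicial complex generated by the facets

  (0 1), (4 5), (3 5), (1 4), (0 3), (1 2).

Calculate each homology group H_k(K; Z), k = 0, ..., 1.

H_0 ≅ Z,  H_1 ≅ Z.

Take the total order 0 < 1 < 2 < 3 < 4 < 5 on the vertex set. Then K (dimension 1) consists of the simplices:

  0-simplices (6): [0], [1], [2], [3], [4], [5]
  1-simplices (6): [0,1], [0,3], [1,2], [1,4], [3,5], [4,5]

Hence C_0 ≅ Z^6, C_1 ≅ Z^6.

The boundary map ∂_1: C_1 → C_0 maps an edge to its endpoints' difference, ∂[p,q] = q − p. For instance
  ∂[0,3] = [3] − [0].
The 6×6 boundary matrix has rank 5 and Smith normal form diag(1,1,1,1,1).

Reading off H_k = ker ∂_k / im ∂_{k+1}:

  H_0: rank C_0 − rank ∂_1 = 6 − 5 = 1, and the invariant factors of ∂_1 are all 1, so H_0 = Z.
  H_1: rank ker ∂_1 − rank ∂_2 = (6 − 5) − 0 = 1, and there is no ∂_2, so H_1 = Z.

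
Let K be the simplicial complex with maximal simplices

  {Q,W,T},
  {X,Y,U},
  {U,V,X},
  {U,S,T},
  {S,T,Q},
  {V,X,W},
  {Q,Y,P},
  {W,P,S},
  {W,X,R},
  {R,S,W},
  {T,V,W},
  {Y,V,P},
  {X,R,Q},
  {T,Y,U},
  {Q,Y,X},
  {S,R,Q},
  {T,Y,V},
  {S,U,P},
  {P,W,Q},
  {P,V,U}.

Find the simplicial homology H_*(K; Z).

Fix the vertex order P < Q < R < S < T < U < V < W < X < Y and write every simplex with vertices in increasing order. Then dim K = 2 and the simplices of K are:

  0-simplices (10): P, Q, R, S, T, U, V, W, X, Y
  1-simplices (30): PQ, PS, PU, PV, PW, PY, QR, QS, QT, QW, QX, QY, RS, RW, RX, ST, SU, SW, TU, TV, TW, TY, UV, UX, UY, VW, VX, VY, WX, XY
  2-simplices (20): PQW, PQY, PSU, PSW, PUV, PVY, QRS, QRX, QST, QTW, QXY, RSW, RWX, STU, TUY, TVW, TVY, UVX, UXY, VWX

Hence C_0 ≅ Z^10, C_1 ≅ Z^30, C_2 ≅ Z^20.

The boundary map ∂_1: C_1 → C_0 maps an edge to its endpoints' difference, ∂[p,q] = q − p.
As a 10×30 matrix over Z this has rank 9, with invariant factors (1,1,1,1,1,1,1,1,1).

∂_2: C_2 → C_1 sends each 2-simplex [p,q,r] to [q,r] − [p,r] + [p,q]. For instance
  ∂QXY = XY − QY + QX,
  ∂PSW = SW − PW + PS.
This gives a 30×20 integer matrix of rank 20; reducing to Smith normal form yields diagonal entries (1,1,1,1,1,1,1,1,1,1,1,1,1,1,1,1,1,1,1,2).

From H_k ≅ ker(∂_k) / im(∂_{k+1}) we obtain:

  H_0: rank C_0 − rank ∂_1 = 10 − 9 = 1, and the invariant factors of ∂_1 are all 1, so H_0 ≅ Z.
  H_1: rank ker ∂_1 − rank ∂_2 = (30 − 9) − 20 = 1, and ∂_2 has invariant factor 2 > 1, so H_1 ≅ Z ⊕ Z_2.
  H_2: rank ker ∂_2 − rank ∂_3 = (20 − 20) − 0 = 0, and there is no ∂_3, so H_2 ≅ 0.

As a check, the Euler characteristic is 10 − 30 + 20 = 0, which agrees with 1 − 1 + 0 = 0.
(K is a triangulation of the Klein bottle.)

H_0 ≅ Z,  H_1 ≅ Z ⊕ Z_2,  H_2 = 0.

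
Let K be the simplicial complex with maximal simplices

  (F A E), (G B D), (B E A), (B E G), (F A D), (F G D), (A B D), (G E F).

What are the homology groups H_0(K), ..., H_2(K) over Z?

H_0 ≅ Z,  H_1 = 0,  H_2 ≅ Z.

Fix the vertex order A < B < D < E < F < G and write every simplex with vertices in increasing order. Then dim K = 2 and the simplices of K are:

  0-simplices (6): A, B, D, E, F, G
  1-simplices (12): AB, AD, AE, AF, BD, BE, BG, DF, DG, EF, EG, FG
  2-simplices (8): ABD, ABE, ADF, AEF, BDG, BEG, DFG, EFG

so the chain groups are C_0 ≅ Z^6, C_1 ≅ Z^12, C_2 ≅ Z^8.

The boundary map ∂_1: C_1 → C_0 sends each edge [p,q] (with p < q) to q − p. For instance
  ∂DG = G − D.
As a 6×12 matrix over Z this has rank 5, with invariant factors (1,1,1,1,1).

∂_2: C_2 → C_1 maps a triangle to the signed sum of its edges. For instance
  ∂AEF = EF − AF + AE,
  ∂BEG = EG − BG + BE.
This gives a 12×8 integer matrix of rank 7; reducing to Smith normal form yields diagonal entries (1,1,1,1,1,1,1).

Computing H_k = (kernel of ∂_k) / (image of ∂_{k+1}):

  H_0: rank C_0 − rank ∂_1 = 6 − 5 = 1, and the invariant factors of ∂_1 are all 1, so H_0 ≅ Z.
  H_1: rank ker ∂_1 − rank ∂_2 = (12 − 5) − 7 = 0, and the invariant factors of ∂_2 are all 1, so H_1 ≅ 0.
  H_2: rank ker ∂_2 − rank ∂_3 = (8 − 7) − 0 = 1, and there is no ∂_3, so H_2 ≅ Z.

(K is a triangulation of the 2-sphere S^2.)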